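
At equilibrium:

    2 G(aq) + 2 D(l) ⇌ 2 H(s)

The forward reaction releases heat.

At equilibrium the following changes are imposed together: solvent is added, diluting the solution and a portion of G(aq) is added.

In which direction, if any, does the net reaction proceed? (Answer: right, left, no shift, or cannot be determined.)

cannot be determined

Dilution lowers every aqueous concentration by the same factor. Δn_aq = 0 − 2 = -2, so the system shifts toward the side with more dissolved moles — to the left.
Adding G (aq), a reactant, drives the reaction to the right.
The individual effects push in opposite directions; without quantitative information the net direction cannot be determined.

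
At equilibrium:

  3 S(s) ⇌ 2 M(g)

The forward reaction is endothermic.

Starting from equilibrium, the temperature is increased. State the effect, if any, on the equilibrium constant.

K depends on temperature via the van 't Hoff relation. The forward reaction is endothermic, so raising T increases K.

increases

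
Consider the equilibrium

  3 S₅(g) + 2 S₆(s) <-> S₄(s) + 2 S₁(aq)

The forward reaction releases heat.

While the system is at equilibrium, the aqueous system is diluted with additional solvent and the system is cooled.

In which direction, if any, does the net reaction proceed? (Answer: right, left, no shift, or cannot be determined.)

Dilution lowers every aqueous concentration by the same factor. Δn_aq = 2 − 0 = +2, so the system shifts toward the side with more dissolved moles — to the right.
The forward reaction is exothermic. Lowering T favours the exothermic direction — shift to the right.
All effects act in the same direction — net shift to the right.

right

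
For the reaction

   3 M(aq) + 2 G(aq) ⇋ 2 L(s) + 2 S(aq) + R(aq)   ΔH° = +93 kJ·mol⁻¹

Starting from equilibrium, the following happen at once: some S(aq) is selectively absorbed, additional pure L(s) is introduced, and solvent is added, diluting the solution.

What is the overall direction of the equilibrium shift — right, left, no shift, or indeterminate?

cannot be determined

Removing S (aq), a product, drives the reaction to the right.
L is a pure solid; its activity is 1 regardless of amount, so Q is unaffected — no shift from this change.
Dilution lowers every aqueous concentration by the same factor. Δn_aq = 3 − 5 = -2, so the system shifts toward the side with more dissolved moles — to the left.
The individual effects push in opposite directions; without quantitative information the net direction cannot be determined.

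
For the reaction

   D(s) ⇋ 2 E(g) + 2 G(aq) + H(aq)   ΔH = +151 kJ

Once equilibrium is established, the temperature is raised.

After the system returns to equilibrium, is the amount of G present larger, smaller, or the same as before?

increases

The forward reaction is endothermic. Raising T favours the endothermic direction — shift to the right.
The net shift is to the right. G is a product, so its amount increases.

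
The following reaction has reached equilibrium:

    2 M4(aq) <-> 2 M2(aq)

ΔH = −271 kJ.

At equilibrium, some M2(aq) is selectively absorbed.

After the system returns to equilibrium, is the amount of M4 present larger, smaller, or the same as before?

Removing M2 (aq), a product, drives the reaction to the right.
The net shift is to the right. M4 is a reactant, so its amount decreases.

decreases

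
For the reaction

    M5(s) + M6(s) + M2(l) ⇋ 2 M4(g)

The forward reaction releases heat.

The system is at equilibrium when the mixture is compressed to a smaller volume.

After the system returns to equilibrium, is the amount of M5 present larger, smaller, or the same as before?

Gas moles: reactants 0, products 2 (Δn_gas = +2). Compression shifts the system toward the side with fewer moles of gas — to the left.
The net shift is to the left. M5 is a reactant, so its amount increases.

increases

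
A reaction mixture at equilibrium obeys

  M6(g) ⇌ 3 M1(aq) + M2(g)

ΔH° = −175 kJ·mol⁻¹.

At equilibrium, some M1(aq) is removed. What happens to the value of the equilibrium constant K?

unchanged

The equilibrium constant depends only on temperature. This perturbation may move the position of equilibrium, but since T is unchanged, K itself is unchanged.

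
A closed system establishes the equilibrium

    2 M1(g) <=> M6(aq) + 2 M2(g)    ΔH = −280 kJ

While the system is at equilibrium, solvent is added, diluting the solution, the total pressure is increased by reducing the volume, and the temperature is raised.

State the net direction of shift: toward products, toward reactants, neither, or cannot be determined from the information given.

cannot be determined

Dilution lowers every aqueous concentration by the same factor. Δn_aq = 1 − 0 = +1, so the system shifts toward the side with more dissolved moles — to the right.
Gas moles: reactants 2, products 2. Δn_gas = 0, so a volume change leaves Q equal to K — no shift from this change.
The forward reaction is exothermic. Raising T favours the endothermic direction — shift to the left.
The individual effects push in opposite directions; without quantitative information the net direction cannot be determined.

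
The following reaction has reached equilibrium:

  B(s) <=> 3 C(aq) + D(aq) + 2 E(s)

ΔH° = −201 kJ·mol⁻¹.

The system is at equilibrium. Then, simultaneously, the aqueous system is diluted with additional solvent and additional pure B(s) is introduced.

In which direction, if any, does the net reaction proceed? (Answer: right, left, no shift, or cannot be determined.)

Dilution lowers every aqueous concentration by the same factor. Δn_aq = 4 − 0 = +4, so the system shifts toward the side with more dissolved moles — to the right.
B is a pure solid; its activity is 1 regardless of amount, so Q is unaffected — no shift from this change.
Only the nonzero effect(s) matter; the net shift is to the right.

right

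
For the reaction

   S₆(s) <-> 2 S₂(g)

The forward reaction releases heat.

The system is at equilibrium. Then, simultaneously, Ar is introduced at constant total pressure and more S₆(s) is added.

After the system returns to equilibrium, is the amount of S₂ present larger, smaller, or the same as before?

increases

Adding inert gas at constant total pressure expands the volume and lowers every reacting partial pressure. With Δn_gas = 2 − 0 = +2, Q moves away from K toward the side with fewer gas moles, so the system shifts toward the side with more gas moles — to the right.
S₆ is a pure solid; its activity is 1 regardless of amount, so Q is unaffected — no shift from this change.
The net shift is to the right. S₂ is a product, so its amount increases.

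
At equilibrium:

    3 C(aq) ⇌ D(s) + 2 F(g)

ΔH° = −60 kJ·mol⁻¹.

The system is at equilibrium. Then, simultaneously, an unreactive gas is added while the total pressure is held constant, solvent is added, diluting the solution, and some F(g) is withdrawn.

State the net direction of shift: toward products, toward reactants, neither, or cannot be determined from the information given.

cannot be determined

Adding inert gas at constant total pressure expands the volume and lowers every reacting partial pressure. With Δn_gas = 2 − 0 = +2, Q moves away from K toward the side with fewer gas moles, so the system shifts toward the side with more gas moles — to the right.
Dilution lowers every aqueous concentration by the same factor. Δn_aq = 0 − 3 = -3, so the system shifts toward the side with more dissolved moles — to the left.
Removing F (g), a product, drives the reaction to the right.
The individual effects push in opposite directions; without quantitative information the net direction cannot be determined.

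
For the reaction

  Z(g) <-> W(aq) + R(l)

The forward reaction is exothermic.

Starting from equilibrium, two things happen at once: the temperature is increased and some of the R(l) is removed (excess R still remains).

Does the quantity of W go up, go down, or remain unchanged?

decreases

The forward reaction is exothermic. Raising T favours the endothermic direction — shift to the left.
R is a pure liquid; its activity is 1 regardless of amount, so Q is unaffected — no shift from this change.
The net shift is to the left. W is a product, so its amount decreases.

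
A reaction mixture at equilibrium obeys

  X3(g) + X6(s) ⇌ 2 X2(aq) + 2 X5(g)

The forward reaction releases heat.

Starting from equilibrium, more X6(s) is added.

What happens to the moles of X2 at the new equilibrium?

unchanged

X6 is a pure solid; its activity is 1 regardless of amount, so Q is unaffected — no shift from this change.
No net shift occurs, so the amount of X2 is unchanged.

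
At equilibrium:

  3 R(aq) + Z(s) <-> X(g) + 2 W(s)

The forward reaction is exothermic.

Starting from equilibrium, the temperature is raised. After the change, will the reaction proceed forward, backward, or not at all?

left

The forward reaction is exothermic. Raising T favours the endothermic direction — shift to the left.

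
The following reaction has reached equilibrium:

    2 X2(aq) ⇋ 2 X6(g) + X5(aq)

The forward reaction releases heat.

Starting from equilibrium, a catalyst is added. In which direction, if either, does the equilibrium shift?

A catalyst speeds both forward and reverse rates equally; it changes neither Q nor K — no shift from this change.

no shift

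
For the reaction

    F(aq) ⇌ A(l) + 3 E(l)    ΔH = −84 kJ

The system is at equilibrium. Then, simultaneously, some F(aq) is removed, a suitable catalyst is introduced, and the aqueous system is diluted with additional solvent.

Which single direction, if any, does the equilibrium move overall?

left

Removing F (aq), a reactant, drives the reaction to the left.
A catalyst speeds both forward and reverse rates equally; it changes neither Q nor K — no shift from this change.
Dilution lowers every aqueous concentration by the same factor. Δn_aq = 0 − 1 = -1, so the system shifts toward the side with more dissolved moles — to the left.
Only the nonzero effect(s) matter; the net shift is to the left.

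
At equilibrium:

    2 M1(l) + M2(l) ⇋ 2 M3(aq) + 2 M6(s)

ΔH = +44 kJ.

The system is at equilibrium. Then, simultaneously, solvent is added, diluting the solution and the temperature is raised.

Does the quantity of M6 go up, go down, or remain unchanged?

increases

Dilution lowers every aqueous concentration by the same factor. Δn_aq = 2 − 0 = +2, so the system shifts toward the side with more dissolved moles — to the right.
The forward reaction is endothermic. Raising T favours the endothermic direction — shift to the right.
The net shift is to the right. M6 is a product, so its amount increases.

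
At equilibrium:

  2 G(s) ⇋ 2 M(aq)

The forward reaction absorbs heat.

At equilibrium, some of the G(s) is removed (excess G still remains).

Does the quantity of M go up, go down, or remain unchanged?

G is a pure solid; its activity is 1 regardless of amount, so Q is unaffected — no shift from this change.
No net shift occurs, so the amount of M is unchanged.

unchanged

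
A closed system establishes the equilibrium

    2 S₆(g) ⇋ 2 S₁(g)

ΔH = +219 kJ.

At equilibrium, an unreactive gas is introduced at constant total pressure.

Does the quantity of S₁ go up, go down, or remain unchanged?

unchanged

Adding inert gas at constant total pressure expands the volume, scaling every reacting partial pressure by the same factor. Δn_gas = 2 − 2 = 0, so Q is unchanged — no shift.
No net shift occurs, so the amount of S₁ is unchanged.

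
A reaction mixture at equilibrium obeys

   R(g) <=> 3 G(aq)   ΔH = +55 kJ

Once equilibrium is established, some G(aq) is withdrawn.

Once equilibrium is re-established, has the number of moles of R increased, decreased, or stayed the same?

Removing G (aq), a product, drives the reaction to the right.
The net shift is to the right. R is a reactant, so its amount decreases.

decreases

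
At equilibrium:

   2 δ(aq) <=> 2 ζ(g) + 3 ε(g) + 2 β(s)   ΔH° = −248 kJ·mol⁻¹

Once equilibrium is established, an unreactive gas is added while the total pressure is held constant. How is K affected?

The equilibrium constant depends only on temperature. This perturbation may move the position of equilibrium, but since T is unchanged, K itself is unchanged.

unchanged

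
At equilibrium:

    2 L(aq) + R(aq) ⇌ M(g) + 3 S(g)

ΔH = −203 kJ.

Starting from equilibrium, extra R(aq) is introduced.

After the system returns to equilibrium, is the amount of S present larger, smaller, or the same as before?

increases

Adding R (aq), a reactant, drives the reaction to the right.
The net shift is to the right. S is a product, so its amount increases.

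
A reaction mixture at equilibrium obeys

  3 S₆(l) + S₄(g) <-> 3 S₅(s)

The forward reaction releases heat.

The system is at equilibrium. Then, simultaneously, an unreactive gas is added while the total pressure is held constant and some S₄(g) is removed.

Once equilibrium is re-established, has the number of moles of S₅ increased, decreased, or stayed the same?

Adding inert gas at constant total pressure expands the volume and lowers every reacting partial pressure. With Δn_gas = 0 − 1 = -1, Q moves away from K toward the side with fewer gas moles, so the system shifts toward the side with more gas moles — to the left.
Removing S₄ (g), a reactant, drives the reaction to the left.
The net shift is to the left. S₅ is a product, so its amount decreases.

decreases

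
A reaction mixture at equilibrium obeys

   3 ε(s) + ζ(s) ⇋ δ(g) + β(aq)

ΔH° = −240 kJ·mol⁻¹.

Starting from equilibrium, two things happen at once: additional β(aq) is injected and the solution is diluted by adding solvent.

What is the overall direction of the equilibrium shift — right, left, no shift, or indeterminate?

cannot be determined

Adding β (aq), a product, drives the reaction to the left.
Dilution lowers every aqueous concentration by the same factor. Δn_aq = 1 − 0 = +1, so the system shifts toward the side with more dissolved moles — to the right.
The individual effects push in opposite directions; without quantitative information the net direction cannot be determined.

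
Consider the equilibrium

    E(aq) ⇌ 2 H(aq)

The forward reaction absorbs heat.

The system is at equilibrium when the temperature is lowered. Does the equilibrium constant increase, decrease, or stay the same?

decreases

K depends on temperature via the van 't Hoff relation. The forward reaction is endothermic, so lowering T decreases K.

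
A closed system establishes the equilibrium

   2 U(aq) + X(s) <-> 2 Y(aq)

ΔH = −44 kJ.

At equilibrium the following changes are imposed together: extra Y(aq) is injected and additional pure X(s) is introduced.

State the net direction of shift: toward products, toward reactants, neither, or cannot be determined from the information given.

left

Adding Y (aq), a product, drives the reaction to the left.
X is a pure solid; its activity is 1 regardless of amount, so Q is unaffected — no shift from this change.
Only the nonzero effect(s) matter; the net shift is to the left.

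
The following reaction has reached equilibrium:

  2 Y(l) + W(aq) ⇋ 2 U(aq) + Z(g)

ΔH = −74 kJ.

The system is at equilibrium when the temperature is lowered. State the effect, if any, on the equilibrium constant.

increases

K depends on temperature via the van 't Hoff relation. The forward reaction is exothermic, so lowering T increases K.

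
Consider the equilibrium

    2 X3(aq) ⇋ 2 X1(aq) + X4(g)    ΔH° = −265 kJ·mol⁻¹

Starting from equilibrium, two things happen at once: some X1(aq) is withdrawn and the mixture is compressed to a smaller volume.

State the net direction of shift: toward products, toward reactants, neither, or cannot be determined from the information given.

Removing X1 (aq), a product, drives the reaction to the right.
Gas moles: reactants 0, products 1 (Δn_gas = +1). Compression shifts the system toward the side with fewer moles of gas — to the left.
The individual effects push in opposite directions; without quantitative information the net direction cannot be determined.

cannot be determined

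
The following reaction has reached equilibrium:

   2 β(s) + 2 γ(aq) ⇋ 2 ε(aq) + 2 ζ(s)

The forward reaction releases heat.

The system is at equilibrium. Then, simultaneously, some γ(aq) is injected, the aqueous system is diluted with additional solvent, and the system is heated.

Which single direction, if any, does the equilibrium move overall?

cannot be determined

Adding γ (aq), a reactant, drives the reaction to the right.
Dilution scales every aqueous concentration by the same factor. Δn_aq = 2 − 2 = 0, so Q is unchanged — no shift.
The forward reaction is exothermic. Raising T favours the endothermic direction — shift to the left.
The individual effects push in opposite directions; without quantitative information the net direction cannot be determined.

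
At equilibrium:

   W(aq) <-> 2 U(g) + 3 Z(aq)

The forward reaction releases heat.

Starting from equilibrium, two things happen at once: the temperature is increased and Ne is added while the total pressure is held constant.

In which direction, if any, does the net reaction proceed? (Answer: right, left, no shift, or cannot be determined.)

The forward reaction is exothermic. Raising T favours the endothermic direction — shift to the left.
Adding inert gas at constant total pressure expands the volume and lowers every reacting partial pressure. With Δn_gas = 2 − 0 = +2, Q moves away from K toward the side with fewer gas moles, so the system shifts toward the side with more gas moles — to the right.
The individual effects push in opposite directions; without quantitative information the net direction cannot be determined.

cannot be determined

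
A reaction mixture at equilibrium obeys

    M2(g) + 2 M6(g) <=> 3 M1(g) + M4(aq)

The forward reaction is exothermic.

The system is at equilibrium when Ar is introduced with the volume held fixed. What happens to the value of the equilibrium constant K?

unchanged

The equilibrium constant depends only on temperature. This perturbation changes neither the position of equilibrium nor K.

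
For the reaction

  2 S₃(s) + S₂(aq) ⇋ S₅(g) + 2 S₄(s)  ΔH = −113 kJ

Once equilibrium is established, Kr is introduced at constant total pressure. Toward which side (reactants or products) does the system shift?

Adding inert gas at constant total pressure expands the volume and lowers every reacting partial pressure. With Δn_gas = 1 − 0 = +1, Q moves away from K toward the side with fewer gas moles, so the system shifts toward the side with more gas moles — to the right.

right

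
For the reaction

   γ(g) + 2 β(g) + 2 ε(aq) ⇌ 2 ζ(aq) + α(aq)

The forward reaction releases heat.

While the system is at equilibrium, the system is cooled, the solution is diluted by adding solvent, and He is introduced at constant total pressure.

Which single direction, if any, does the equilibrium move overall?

The forward reaction is exothermic. Lowering T favours the exothermic direction — shift to the right.
Dilution lowers every aqueous concentration by the same factor. Δn_aq = 3 − 2 = +1, so the system shifts toward the side with more dissolved moles — to the right.
Adding inert gas at constant total pressure expands the volume and lowers every reacting partial pressure. With Δn_gas = 0 − 3 = -3, Q moves away from K toward the side with fewer gas moles, so the system shifts toward the side with more gas moles — to the left.
The individual effects push in opposite directions; without quantitative information the net direction cannot be determined.

cannot be determined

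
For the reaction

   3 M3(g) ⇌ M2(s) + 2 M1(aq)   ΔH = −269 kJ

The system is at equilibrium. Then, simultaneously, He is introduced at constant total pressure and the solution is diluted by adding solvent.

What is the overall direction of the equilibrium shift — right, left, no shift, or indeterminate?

cannot be determined

Adding inert gas at constant total pressure expands the volume and lowers every reacting partial pressure. With Δn_gas = 0 − 3 = -3, Q moves away from K toward the side with fewer gas moles, so the system shifts toward the side with more gas moles — to the left.
Dilution lowers every aqueous concentration by the same factor. Δn_aq = 2 − 0 = +2, so the system shifts toward the side with more dissolved moles — to the right.
The individual effects push in opposite directions; without quantitative information the net direction cannot be determined.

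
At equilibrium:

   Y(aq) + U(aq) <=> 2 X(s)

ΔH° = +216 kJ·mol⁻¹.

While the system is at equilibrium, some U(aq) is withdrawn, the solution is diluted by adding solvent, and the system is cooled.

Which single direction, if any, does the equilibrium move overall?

left

Removing U (aq), a reactant, drives the reaction to the left.
Dilution lowers every aqueous concentration by the same factor. Δn_aq = 0 − 2 = -2, so the system shifts toward the side with more dissolved moles — to the left.
The forward reaction is endothermic. Lowering T favours the exothermic direction — shift to the left.
All effects act in the same direction — net shift to the left.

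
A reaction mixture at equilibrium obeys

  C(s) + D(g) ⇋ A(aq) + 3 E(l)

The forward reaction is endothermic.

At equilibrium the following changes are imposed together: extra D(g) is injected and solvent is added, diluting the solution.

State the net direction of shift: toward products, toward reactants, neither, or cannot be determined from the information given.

Adding D (g), a reactant, drives the reaction to the right.
Dilution lowers every aqueous concentration by the same factor. Δn_aq = 1 − 0 = +1, so the system shifts toward the side with more dissolved moles — to the right.
All effects act in the same direction — net shift to the right.

right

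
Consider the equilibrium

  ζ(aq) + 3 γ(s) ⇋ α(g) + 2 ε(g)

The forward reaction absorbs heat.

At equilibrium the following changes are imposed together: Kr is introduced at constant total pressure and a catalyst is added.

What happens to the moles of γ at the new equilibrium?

decreases

Adding inert gas at constant total pressure expands the volume and lowers every reacting partial pressure. With Δn_gas = 3 − 0 = +3, Q moves away from K toward the side with fewer gas moles, so the system shifts toward the side with more gas moles — to the right.
A catalyst speeds both forward and reverse rates equally; it changes neither Q nor K — no shift from this change.
The net shift is to the right. γ is a reactant, so its amount decreases.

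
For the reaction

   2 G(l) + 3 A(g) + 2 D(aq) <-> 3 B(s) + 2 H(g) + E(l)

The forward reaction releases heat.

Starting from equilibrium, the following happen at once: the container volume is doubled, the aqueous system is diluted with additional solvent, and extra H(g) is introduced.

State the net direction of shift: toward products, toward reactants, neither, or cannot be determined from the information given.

left

Gas moles: reactants 3, products 2 (Δn_gas = -1). Expansion shifts the system toward the side with more moles of gas — to the left.
Dilution lowers every aqueous concentration by the same factor. Δn_aq = 0 − 2 = -2, so the system shifts toward the side with more dissolved moles — to the left.
Adding H (g), a product, drives the reaction to the left.
All effects act in the same direction — net shift to the left.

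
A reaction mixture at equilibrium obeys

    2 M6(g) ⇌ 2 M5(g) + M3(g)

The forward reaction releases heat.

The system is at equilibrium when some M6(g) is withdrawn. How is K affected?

unchanged

The equilibrium constant depends only on temperature. This perturbation may move the position of equilibrium, but since T is unchanged, K itself is unchanged.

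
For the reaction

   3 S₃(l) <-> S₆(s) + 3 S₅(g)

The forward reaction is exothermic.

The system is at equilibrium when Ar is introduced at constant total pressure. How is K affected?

unchanged

The equilibrium constant depends only on temperature. This perturbation may move the position of equilibrium, but since T is unchanged, K itself is unchanged.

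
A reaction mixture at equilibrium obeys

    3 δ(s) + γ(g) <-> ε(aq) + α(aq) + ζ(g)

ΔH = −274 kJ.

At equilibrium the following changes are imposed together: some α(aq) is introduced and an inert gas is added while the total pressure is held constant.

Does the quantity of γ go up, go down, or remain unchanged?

Adding α (aq), a product, drives the reaction to the left.
Adding inert gas at constant total pressure expands the volume, scaling every reacting partial pressure by the same factor. Δn_gas = 1 − 1 = 0, so Q is unchanged — no shift.
The net shift is to the left. γ is a reactant, so its amount increases.

increases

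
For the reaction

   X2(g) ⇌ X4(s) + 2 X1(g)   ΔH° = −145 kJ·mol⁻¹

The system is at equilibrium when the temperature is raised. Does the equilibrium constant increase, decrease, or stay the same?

K depends on temperature via the van 't Hoff relation. The forward reaction is exothermic, so raising T decreases K.

decreases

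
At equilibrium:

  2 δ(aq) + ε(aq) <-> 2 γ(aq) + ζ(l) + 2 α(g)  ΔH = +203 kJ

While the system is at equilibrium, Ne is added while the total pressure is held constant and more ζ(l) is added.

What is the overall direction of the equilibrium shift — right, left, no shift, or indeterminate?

right

Adding inert gas at constant total pressure expands the volume and lowers every reacting partial pressure. With Δn_gas = 2 − 0 = +2, Q moves away from K toward the side with fewer gas moles, so the system shifts toward the side with more gas moles — to the right.
ζ is a pure liquid; its activity is 1 regardless of amount, so Q is unaffected — no shift from this change.
Only the nonzero effect(s) matter; the net shift is to the right.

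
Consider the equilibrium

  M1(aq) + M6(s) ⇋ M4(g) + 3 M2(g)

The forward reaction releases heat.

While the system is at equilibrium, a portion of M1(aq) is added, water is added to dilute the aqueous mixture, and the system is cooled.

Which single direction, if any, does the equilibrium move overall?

cannot be determined

Adding M1 (aq), a reactant, drives the reaction to the right.
Dilution lowers every aqueous concentration by the same factor. Δn_aq = 0 − 1 = -1, so the system shifts toward the side with more dissolved moles — to the left.
The forward reaction is exothermic. Lowering T favours the exothermic direction — shift to the right.
The individual effects push in opposite directions; without quantitative information the net direction cannot be determined.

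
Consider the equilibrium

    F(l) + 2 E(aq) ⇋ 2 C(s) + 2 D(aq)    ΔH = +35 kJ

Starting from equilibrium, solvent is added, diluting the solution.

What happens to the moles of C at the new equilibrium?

Dilution scales every aqueous concentration by the same factor. Δn_aq = 2 − 2 = 0, so Q is unchanged — no shift.
No net shift occurs, so the amount of C is unchanged.

unchanged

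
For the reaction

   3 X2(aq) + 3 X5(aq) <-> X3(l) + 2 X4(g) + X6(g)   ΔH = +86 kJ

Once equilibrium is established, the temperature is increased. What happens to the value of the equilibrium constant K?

K depends on temperature via the van 't Hoff relation. The forward reaction is endothermic, so raising T increases K.

increases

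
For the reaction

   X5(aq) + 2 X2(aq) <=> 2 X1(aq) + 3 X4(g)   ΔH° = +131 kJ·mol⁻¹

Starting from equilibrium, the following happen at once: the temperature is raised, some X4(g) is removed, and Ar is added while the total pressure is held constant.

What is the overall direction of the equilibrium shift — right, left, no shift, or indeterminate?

right

The forward reaction is endothermic. Raising T favours the endothermic direction — shift to the right.
Removing X4 (g), a product, drives the reaction to the right.
Adding inert gas at constant total pressure expands the volume and lowers every reacting partial pressure. With Δn_gas = 3 − 0 = +3, Q moves away from K toward the side with fewer gas moles, so the system shifts toward the side with more gas moles — to the right.
All effects act in the same direction — net shift to the right.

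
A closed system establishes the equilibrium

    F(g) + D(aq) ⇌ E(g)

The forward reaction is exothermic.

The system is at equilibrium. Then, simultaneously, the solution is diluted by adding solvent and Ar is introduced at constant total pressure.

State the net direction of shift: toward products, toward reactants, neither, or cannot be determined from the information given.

left

Dilution lowers every aqueous concentration by the same factor. Δn_aq = 0 − 1 = -1, so the system shifts toward the side with more dissolved moles — to the left.
Adding inert gas at constant total pressure expands the volume, scaling every reacting partial pressure by the same factor. Δn_gas = 1 − 1 = 0, so Q is unchanged — no shift.
Only the nonzero effect(s) matter; the net shift is to the left.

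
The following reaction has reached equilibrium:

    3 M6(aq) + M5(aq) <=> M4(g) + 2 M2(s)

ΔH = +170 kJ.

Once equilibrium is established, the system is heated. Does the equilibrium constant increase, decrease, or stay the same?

increases

K depends on temperature via the van 't Hoff relation. The forward reaction is endothermic, so raising T increases K.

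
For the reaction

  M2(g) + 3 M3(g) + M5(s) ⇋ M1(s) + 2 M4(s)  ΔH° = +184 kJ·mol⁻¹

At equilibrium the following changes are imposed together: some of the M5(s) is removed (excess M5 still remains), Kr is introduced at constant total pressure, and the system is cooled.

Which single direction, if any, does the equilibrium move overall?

M5 is a pure solid; its activity is 1 regardless of amount, so Q is unaffected — no shift from this change.
Adding inert gas at constant total pressure expands the volume and lowers every reacting partial pressure. With Δn_gas = 0 − 4 = -4, Q moves away from K toward the side with fewer gas moles, so the system shifts toward the side with more gas moles — to the left.
The forward reaction is endothermic. Lowering T favours the exothermic direction — shift to the left.
Only the nonzero effect(s) matter; the net shift is to the left.

left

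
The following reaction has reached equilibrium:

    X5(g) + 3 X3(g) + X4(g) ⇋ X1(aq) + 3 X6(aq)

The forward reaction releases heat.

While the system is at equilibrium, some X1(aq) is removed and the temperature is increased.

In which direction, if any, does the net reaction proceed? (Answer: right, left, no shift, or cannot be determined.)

Removing X1 (aq), a product, drives the reaction to the right.
The forward reaction is exothermic. Raising T favours the endothermic direction — shift to the left.
The individual effects push in opposite directions; without quantitative information the net direction cannot be determined.

cannot be determined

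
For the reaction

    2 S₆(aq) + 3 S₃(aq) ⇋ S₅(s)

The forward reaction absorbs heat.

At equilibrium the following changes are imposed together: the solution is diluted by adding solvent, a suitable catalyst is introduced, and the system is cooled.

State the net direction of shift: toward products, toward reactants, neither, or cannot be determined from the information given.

Dilution lowers every aqueous concentration by the same factor. Δn_aq = 0 − 5 = -5, so the system shifts toward the side with more dissolved moles — to the left.
A catalyst speeds both forward and reverse rates equally; it changes neither Q nor K — no shift from this change.
The forward reaction is endothermic. Lowering T favours the exothermic direction — shift to the left.
Only the nonzero effect(s) matter; the net shift is to the left.

left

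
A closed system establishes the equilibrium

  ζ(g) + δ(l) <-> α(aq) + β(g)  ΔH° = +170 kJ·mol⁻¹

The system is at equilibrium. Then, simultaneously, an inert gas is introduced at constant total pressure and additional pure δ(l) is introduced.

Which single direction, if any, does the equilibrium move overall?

no shift

Adding inert gas at constant total pressure expands the volume, scaling every reacting partial pressure by the same factor. Δn_gas = 1 − 1 = 0, so Q is unchanged — no shift.
δ is a pure liquid; its activity is 1 regardless of amount, so Q is unaffected — no shift from this change.
None of the changes alters Q relative to K, so there is no net shift.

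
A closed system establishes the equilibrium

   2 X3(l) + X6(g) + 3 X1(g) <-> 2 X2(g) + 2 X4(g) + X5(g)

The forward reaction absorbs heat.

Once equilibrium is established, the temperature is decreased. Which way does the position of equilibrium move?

The forward reaction is endothermic. Lowering T favours the exothermic direction — shift to the left.

left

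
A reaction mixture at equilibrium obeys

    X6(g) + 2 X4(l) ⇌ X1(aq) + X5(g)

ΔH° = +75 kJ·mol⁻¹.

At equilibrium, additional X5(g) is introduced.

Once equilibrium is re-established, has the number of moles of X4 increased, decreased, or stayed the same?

Adding X5 (g), a product, drives the reaction to the left.
The net shift is to the left. X4 is a reactant, so its amount increases.

increases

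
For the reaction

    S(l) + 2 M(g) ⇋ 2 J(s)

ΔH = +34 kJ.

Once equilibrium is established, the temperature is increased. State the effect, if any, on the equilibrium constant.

increases

K depends on temperature via the van 't Hoff relation. The forward reaction is endothermic, so raising T increases K.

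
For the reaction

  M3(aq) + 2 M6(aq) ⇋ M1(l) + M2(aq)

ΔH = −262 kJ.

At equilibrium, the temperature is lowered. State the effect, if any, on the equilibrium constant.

increases

K depends on temperature via the van 't Hoff relation. The forward reaction is exothermic, so lowering T increases K.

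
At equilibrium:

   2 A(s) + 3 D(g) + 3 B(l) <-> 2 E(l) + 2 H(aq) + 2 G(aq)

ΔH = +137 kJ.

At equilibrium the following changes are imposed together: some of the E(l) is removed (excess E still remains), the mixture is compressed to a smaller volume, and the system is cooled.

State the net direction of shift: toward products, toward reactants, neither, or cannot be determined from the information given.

cannot be determined

E is a pure liquid; its activity is 1 regardless of amount, so Q is unaffected — no shift from this change.
Gas moles: reactants 3, products 0 (Δn_gas = -3). Compression shifts the system toward the side with fewer moles of gas — to the right.
The forward reaction is endothermic. Lowering T favours the exothermic direction — shift to the left.
The individual effects push in opposite directions; without quantitative information the net direction cannot be determined.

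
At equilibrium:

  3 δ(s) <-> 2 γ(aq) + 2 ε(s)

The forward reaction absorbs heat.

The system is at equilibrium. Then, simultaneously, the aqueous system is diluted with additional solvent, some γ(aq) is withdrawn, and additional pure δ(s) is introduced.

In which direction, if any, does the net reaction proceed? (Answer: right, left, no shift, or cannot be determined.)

right

Dilution lowers every aqueous concentration by the same factor. Δn_aq = 2 − 0 = +2, so the system shifts toward the side with more dissolved moles — to the right.
Removing γ (aq), a product, drives the reaction to the right.
δ is a pure solid; its activity is 1 regardless of amount, so Q is unaffected — no shift from this change.
Only the nonzero effect(s) matter; the net shift is to the right.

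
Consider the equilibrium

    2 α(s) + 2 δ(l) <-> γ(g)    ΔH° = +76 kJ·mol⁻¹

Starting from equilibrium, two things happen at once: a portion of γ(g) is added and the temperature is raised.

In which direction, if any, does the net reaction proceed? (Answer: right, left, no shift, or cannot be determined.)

cannot be determined

Adding γ (g), a product, drives the reaction to the left.
The forward reaction is endothermic. Raising T favours the endothermic direction — shift to the right.
The individual effects push in opposite directions; without quantitative information the net direction cannot be determined.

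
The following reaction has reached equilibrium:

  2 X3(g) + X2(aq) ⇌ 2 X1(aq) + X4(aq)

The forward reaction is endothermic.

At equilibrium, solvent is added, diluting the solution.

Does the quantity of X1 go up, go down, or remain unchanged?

Dilution lowers every aqueous concentration by the same factor. Δn_aq = 3 − 1 = +2, so the system shifts toward the side with more dissolved moles — to the right.
The net shift is to the right. X1 is a product, so its amount increases.

increases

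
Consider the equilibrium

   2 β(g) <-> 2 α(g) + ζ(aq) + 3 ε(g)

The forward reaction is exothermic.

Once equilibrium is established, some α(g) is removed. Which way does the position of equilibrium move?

right

Removing α (g), a product, drives the reaction to the right.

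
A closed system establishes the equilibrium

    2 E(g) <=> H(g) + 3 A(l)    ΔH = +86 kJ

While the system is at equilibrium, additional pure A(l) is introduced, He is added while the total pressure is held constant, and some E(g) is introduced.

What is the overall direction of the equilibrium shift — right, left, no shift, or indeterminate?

cannot be determined

A is a pure liquid; its activity is 1 regardless of amount, so Q is unaffected — no shift from this change.
Adding inert gas at constant total pressure expands the volume and lowers every reacting partial pressure. With Δn_gas = 1 − 2 = -1, Q moves away from K toward the side with fewer gas moles, so the system shifts toward the side with more gas moles — to the left.
Adding E (g), a reactant, drives the reaction to the right.
The individual effects push in opposite directions; without quantitative information the net direction cannot be determined.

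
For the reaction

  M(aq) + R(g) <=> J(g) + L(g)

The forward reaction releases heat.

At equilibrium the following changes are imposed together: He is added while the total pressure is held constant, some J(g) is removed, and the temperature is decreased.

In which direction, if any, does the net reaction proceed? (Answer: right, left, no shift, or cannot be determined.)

Adding inert gas at constant total pressure expands the volume and lowers every reacting partial pressure. With Δn_gas = 2 − 1 = +1, Q moves away from K toward the side with fewer gas moles, so the system shifts toward the side with more gas moles — to the right.
Removing J (g), a product, drives the reaction to the right.
The forward reaction is exothermic. Lowering T favours the exothermic direction — shift to the right.
All effects act in the same direction — net shift to the right.

right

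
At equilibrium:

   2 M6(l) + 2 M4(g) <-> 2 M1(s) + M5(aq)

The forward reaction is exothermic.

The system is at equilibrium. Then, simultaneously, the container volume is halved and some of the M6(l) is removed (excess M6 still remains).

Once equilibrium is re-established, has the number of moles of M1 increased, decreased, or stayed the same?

Gas moles: reactants 2, products 0 (Δn_gas = -2). Compression shifts the system toward the side with fewer moles of gas — to the right.
M6 is a pure liquid; its activity is 1 regardless of amount, so Q is unaffected — no shift from this change.
The net shift is to the right. M1 is a product, so its amount increases.

increases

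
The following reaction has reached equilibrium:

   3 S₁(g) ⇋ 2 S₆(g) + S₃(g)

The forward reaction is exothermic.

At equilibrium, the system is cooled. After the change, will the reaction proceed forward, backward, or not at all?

right

The forward reaction is exothermic. Lowering T favours the exothermic direction — shift to the right.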